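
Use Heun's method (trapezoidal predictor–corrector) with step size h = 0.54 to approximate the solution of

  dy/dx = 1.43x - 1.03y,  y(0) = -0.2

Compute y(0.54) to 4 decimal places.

0.0888

Heun: k1 = f(x_n, y_n); k2 = f(x_n + h, y_n + h·k1); y_{n+1} = y_n + (h/2)·(k1 + k2).
x=0.000000, y=-0.200000:
  k1 = f(0.000000, -0.200000) = 0.206000
  k2 = f(0.540000, -0.088760) = 0.863623
  y ← -0.200000 + (0.54/2)·(0.206000 + 0.863623) = 0.088798
y(0.54) ≈ 0.0888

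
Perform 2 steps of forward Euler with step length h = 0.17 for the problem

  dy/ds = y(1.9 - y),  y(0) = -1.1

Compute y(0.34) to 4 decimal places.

-2.6665

Euler: y_{n+1} = y_n + h·f(s_n, y_n).
s=0.000000, y=-1.100000: f=-3.300000 → y ← -1.100000 + 0.17·(-3.300000) = -1.661000
s=0.170000, y=-1.661000: f=-5.914821 → y ← -1.661000 + 0.17·(-5.914821) = -2.666520
y(0.34) ≈ -2.6665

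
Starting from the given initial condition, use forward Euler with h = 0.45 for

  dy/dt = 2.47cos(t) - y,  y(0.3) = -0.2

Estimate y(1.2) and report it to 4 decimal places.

Euler: y_{n+1} = y_n + h·f(t_n, y_n).
t=0.300000, y=-0.200000: f=2.559681 → y ← -0.200000 + 0.45·2.559681 = 0.951857
t=0.750000, y=0.951857: f=0.855415 → y ← 0.951857 + 0.45·0.855415 = 1.336793
y(1.2) ≈ 1.3368

1.3368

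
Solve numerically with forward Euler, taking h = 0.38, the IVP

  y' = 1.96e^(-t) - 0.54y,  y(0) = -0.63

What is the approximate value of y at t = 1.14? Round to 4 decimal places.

Euler: y_{n+1} = y_n + h·f(t_n, y_n).
t=0.000000, y=-0.630000: f=2.300200 → y ← -0.630000 + 0.38·2.300200 = 0.244076
t=0.380000, y=0.244076: f=1.208567 → y ← 0.244076 + 0.38·1.208567 = 0.703332
t=0.760000, y=0.703332: f=0.536827 → y ← 0.703332 + 0.38·0.536827 = 0.907326
y(1.14) ≈ 0.9073

0.9073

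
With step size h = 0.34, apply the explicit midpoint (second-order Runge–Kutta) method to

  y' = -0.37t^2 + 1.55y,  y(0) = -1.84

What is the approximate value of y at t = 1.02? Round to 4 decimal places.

-8.6834

Midpoint: k1 = f(t_n, y_n); k2 = f(t_n + h/2, y_n + (h/2)·k1); y_{n+1} = y_n + h·k2.
t=0.000000, y=-1.840000:
  k1 = f(0.000000, -1.840000) = -2.852000
  k2 = f(0.170000, -2.324840) = -3.614195
  y ← -1.840000 + 0.34·(-3.614195) = -3.068826
t=0.340000, y=-3.068826:
  k1 = f(0.340000, -3.068826) = -4.799453
  k2 = f(0.510000, -3.884733) = -6.117574
  y ← -3.068826 + 0.34·(-6.117574) = -5.148801
t=0.680000, y=-5.148801:
  k1 = f(0.680000, -5.148801) = -8.151730
  k2 = f(0.850000, -6.534595) = -10.395948
  y ← -5.148801 + 0.34·(-10.395948) = -8.683424
y(1.02) ≈ -8.6834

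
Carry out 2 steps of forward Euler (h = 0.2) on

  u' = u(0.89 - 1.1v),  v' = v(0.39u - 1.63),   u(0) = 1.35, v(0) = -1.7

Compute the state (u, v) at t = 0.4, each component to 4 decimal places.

3.0788, -1.1094

Euler on (u,v): u_{n+1} = u_n + h·u', v_{n+1} = v_n + h·v'.
0.000000: (1.350000, -1.700000); f=(3.726000, 1.875950) → (2.095200, -1.324810)
0.200000: (2.095200, -1.324810); f=(4.918044, 1.076901) → (3.078809, -1.109430)
(u(0.4), v(0.4)) ≈ (3.0788, -1.1094)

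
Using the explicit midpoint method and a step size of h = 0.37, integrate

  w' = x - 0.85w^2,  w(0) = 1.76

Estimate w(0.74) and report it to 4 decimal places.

Midpoint: k1 = f(x_n, w_n); k2 = f(x_n + h/2, w_n + (h/2)·k1); w_{n+1} = w_n + h·k2.
x=0.000000, w=1.760000:
  k1 = f(0.000000, 1.760000) = -2.632960
  k2 = f(0.185000, 1.272902) = -1.192238
  w ← 1.760000 + 0.37·(-1.192238) = 1.318872
x=0.370000, w=1.318872:
  k1 = f(0.370000, 1.318872) = -1.108509
  k2 = f(0.555000, 1.113798) = -0.499463
  w ← 1.318872 + 0.37·(-0.499463) = 1.134070
w(0.74) ≈ 1.1341

1.1341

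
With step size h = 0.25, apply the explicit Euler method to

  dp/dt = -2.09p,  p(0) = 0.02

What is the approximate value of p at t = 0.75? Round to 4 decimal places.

Euler: p_{n+1} = p_n + h·f(t_n, p_n).
t=0.000000, p=0.020000: f=-0.041800 → p ← 0.020000 + 0.25·(-0.041800) = 0.009550
t=0.250000, p=0.009550: f=-0.019960 → p ← 0.009550 + 0.25·(-0.019960) = 0.004560
t=0.500000, p=0.004560: f=-0.009531 → p ← 0.004560 + 0.25·(-0.009531) = 0.002177
p(0.75) ≈ 0.0022

0.0022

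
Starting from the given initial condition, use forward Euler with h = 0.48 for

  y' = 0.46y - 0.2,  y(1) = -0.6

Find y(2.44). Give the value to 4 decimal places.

-1.4479

Euler: y_{n+1} = y_n + h·f(t_n, y_n).
t=1.000000, y=-0.600000: f=-0.476000 → y ← -0.600000 + 0.48·(-0.476000) = -0.828480
t=1.480000, y=-0.828480: f=-0.581101 → y ← -0.828480 + 0.48·(-0.581101) = -1.107408
t=1.960000, y=-1.107408: f=-0.709408 → y ← -1.107408 + 0.48·(-0.709408) = -1.447924
y(2.44) ≈ -1.4479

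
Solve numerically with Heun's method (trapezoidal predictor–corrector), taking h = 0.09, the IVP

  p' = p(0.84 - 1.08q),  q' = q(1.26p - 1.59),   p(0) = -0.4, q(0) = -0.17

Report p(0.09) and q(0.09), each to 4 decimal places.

Heun on (p,q): k1 = f(x_n, state_n); k2 = f(x_n + h, state_n + h·k1); state_{n+1} = state_n + (h/2)·(k1 + k2).
0.000000: (-0.400000, -0.170000)
  k1 = (-0.409440, 0.355980)
  predictor → (-0.436850, -0.137962)
  k2 = (-0.432044, 0.295298)
  → (-0.437867, -0.140693)
(p(0.09), q(0.09)) ≈ (-0.4379, -0.1407)

-0.4379, -0.1407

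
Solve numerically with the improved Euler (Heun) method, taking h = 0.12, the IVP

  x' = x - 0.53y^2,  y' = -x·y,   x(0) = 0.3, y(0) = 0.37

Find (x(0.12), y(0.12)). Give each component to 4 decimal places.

0.3292, 0.3563

Heun on (x,y): k1 = f(t_n, state_n); k2 = f(t_n + h, state_n + h·k1); state_{n+1} = state_n + (h/2)·(k1 + k2).
0.000000: (0.300000, 0.370000)
  k1 = (0.227443, -0.111000)
  predictor → (0.327293, 0.356680)
  k2 = (0.259866, -0.116739)
  → (0.329239, 0.356336)
(x(0.12), y(0.12)) ≈ (0.3292, 0.3563)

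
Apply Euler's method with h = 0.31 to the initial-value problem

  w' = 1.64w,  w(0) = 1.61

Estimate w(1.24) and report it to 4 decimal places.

Euler: w_{n+1} = w_n + h·f(t_n, w_n).
t=0.000000, w=1.610000: f=2.640400 → w ← 1.610000 + 0.31·2.640400 = 2.428524
t=0.310000, w=2.428524: f=3.982779 → w ← 2.428524 + 0.31·3.982779 = 3.663186
t=0.620000, w=3.663186: f=6.007624 → w ← 3.663186 + 0.31·6.007624 = 5.525549
t=0.930000, w=5.525549: f=9.061901 → w ← 5.525549 + 0.31·9.061901 = 8.334738
w(1.24) ≈ 8.3347

8.3347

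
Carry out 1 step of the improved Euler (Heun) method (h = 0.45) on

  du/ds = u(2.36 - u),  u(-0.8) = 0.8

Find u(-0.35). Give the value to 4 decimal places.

Heun: k1 = f(s_n, u_n); k2 = f(s_n + h, u_n + h·k1); u_{n+1} = u_n + (h/2)·(k1 + k2).
s=-0.800000, u=0.800000:
  k1 = f(-0.800000, 0.800000) = 1.248000
  k2 = f(-0.350000, 1.361600) = 1.359421
  u ← 0.800000 + (0.45/2)·(1.248000 + 1.359421) = 1.386670
u(-0.35) ≈ 1.3867

1.3867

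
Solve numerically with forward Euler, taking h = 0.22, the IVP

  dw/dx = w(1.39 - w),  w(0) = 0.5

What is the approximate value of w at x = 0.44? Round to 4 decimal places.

0.7021

Euler: w_{n+1} = w_n + h·f(x_n, w_n).
x=0.000000, w=0.500000: f=0.445000 → w ← 0.500000 + 0.22·0.445000 = 0.597900
x=0.220000, w=0.597900: f=0.473597 → w ← 0.597900 + 0.22·0.473597 = 0.702091
w(0.44) ≈ 0.7021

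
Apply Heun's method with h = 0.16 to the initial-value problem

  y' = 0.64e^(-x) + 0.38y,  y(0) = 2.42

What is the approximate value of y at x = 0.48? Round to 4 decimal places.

Heun: k1 = f(x_n, y_n); k2 = f(x_n + h, y_n + h·k1); y_{n+1} = y_n + (h/2)·(k1 + k2).
x=0.000000, y=2.420000:
  k1 = f(0.000000, 2.420000) = 1.559600
  k2 = f(0.160000, 2.669536) = 1.559796
  y ← 2.420000 + (0.16/2)·(1.559600 + 1.559796) = 2.669552
x=0.160000, y=2.669552:
  k1 = f(0.160000, 2.669552) = 1.559802
  k2 = f(0.320000, 2.919120) = 1.574001
  y ← 2.669552 + (0.16/2)·(1.559802 + 1.574001) = 2.920256
x=0.320000, y=2.920256:
  k1 = f(0.320000, 2.920256) = 1.574433
  k2 = f(0.480000, 3.172165) = 1.601444
  y ← 2.920256 + (0.16/2)·(1.574433 + 1.601444) = 3.174326
y(0.48) ≈ 3.1743

3.1743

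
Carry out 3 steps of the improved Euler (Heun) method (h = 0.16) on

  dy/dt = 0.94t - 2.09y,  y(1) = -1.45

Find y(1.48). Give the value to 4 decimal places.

Heun: k1 = f(t_n, y_n); k2 = f(t_n + h, y_n + h·k1); y_{n+1} = y_n + (h/2)·(k1 + k2).
t=1.000000, y=-1.450000:
  k1 = f(1.000000, -1.450000) = 3.970500
  k2 = f(1.160000, -0.814720) = 2.793165
  y ← -1.450000 + (0.16/2)·(3.970500 + 2.793165) = -0.908907
t=1.160000, y=-0.908907:
  k1 = f(1.160000, -0.908907) = 2.990015
  k2 = f(1.320000, -0.430504) = 2.140554
  y ← -0.908907 + (0.16/2)·(2.990015 + 2.140554) = -0.498461
t=1.320000, y=-0.498461:
  k1 = f(1.320000, -0.498461) = 2.282584
  k2 = f(1.480000, -0.133248) = 1.669688
  y ← -0.498461 + (0.16/2)·(2.282584 + 1.669688) = -0.182280
y(1.48) ≈ -0.1823

-0.1823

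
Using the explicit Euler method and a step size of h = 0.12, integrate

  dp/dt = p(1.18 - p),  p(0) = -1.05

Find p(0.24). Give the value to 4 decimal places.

-1.7320

Euler: p_{n+1} = p_n + h·f(t_n, p_n).
t=0.000000, p=-1.050000: f=-2.341500 → p ← -1.050000 + 0.12·(-2.341500) = -1.330980
t=0.120000, p=-1.330980: f=-3.342064 → p ← -1.330980 + 0.12·(-3.342064) = -1.732028
p(0.24) ≈ -1.7320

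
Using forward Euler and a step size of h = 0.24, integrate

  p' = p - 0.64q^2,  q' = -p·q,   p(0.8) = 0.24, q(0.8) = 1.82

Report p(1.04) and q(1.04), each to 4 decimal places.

-0.2112, 1.7152

Euler on (p,q): p_{n+1} = p_n + h·p', q_{n+1} = q_n + h·q'.
0.800000: (0.240000, 1.820000); f=(-1.879936, -0.436800) → (-0.211185, 1.715168)
(p(1.04), q(1.04)) ≈ (-0.2112, 1.7152)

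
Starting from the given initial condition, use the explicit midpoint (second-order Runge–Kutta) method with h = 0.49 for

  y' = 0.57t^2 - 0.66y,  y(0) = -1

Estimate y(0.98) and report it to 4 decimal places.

-0.3790

Midpoint: k1 = f(t_n, y_n); k2 = f(t_n + h/2, y_n + (h/2)·k1); y_{n+1} = y_n + h·k2.
t=0.000000, y=-1.000000:
  k1 = f(0.000000, -1.000000) = 0.660000
  k2 = f(0.245000, -0.838300) = 0.587492
  y ← -1.000000 + 0.49·0.587492 = -0.712129
t=0.490000, y=-0.712129:
  k1 = f(0.490000, -0.712129) = 0.606862
  k2 = f(0.735000, -0.563448) = 0.679804
  y ← -0.712129 + 0.49·0.679804 = -0.379025
y(0.98) ≈ -0.3790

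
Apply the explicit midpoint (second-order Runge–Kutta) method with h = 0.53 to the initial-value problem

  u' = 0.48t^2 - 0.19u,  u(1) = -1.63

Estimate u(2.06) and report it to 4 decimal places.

Midpoint: k1 = f(t_n, u_n); k2 = f(t_n + h/2, u_n + (h/2)·k1); u_{n+1} = u_n + h·k2.
t=1.000000, u=-1.630000:
  k1 = f(1.000000, -1.630000) = 0.789700
  k2 = f(1.265000, -1.420729) = 1.038047
  u ← -1.630000 + 0.53·1.038047 = -1.079835
t=1.530000, u=-1.079835:
  k1 = f(1.530000, -1.079835) = 1.328801
  k2 = f(1.795000, -0.727703) = 1.684836
  u ← -1.079835 + 0.53·1.684836 = -0.186872
u(2.06) ≈ -0.1869

-0.1869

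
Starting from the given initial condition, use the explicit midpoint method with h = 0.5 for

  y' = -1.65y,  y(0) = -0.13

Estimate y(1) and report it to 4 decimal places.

-0.0345

Midpoint: k1 = f(x_n, y_n); k2 = f(x_n + h/2, y_n + (h/2)·k1); y_{n+1} = y_n + h·k2.
x=0.000000, y=-0.130000:
  k1 = f(0.000000, -0.130000) = 0.214500
  k2 = f(0.250000, -0.076375) = 0.126019
  y ← -0.130000 + 0.5·0.126019 = -0.066991
x=0.500000, y=-0.066991:
  k1 = f(0.500000, -0.066991) = 0.110535
  k2 = f(0.750000, -0.039357) = 0.064939
  y ← -0.066991 + 0.5·0.064939 = -0.034521
y(1) ≈ -0.0345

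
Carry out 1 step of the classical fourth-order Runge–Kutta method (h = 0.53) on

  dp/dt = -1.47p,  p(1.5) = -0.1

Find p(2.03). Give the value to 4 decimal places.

RK4: k1 = f(t_n, p_n); k2 = f(t_n + h/2, p_n + (h/2)·k1); k3 = f(t_n + h/2, p_n + (h/2)·k2); k4 = f(t_n + h, p_n + h·k3); p_{n+1} = p_n + (h/6)·(k1 + 2k2 + 2k3 + k4).
t=1.500000, p=-0.100000:
  k1 = f(1.500000, -0.100000) = 0.147000
  k2 = f(1.765000, -0.061045) = 0.089736
  k3 = f(1.765000, -0.076220) = 0.112043
  k4 = f(2.030000, -0.040617) = 0.059707
  p ← -0.100000 + (0.53/6)·(k1 + 2k2 + 2k3 + k4) = -0.046093
p(2.03) ≈ -0.0461

-0.0461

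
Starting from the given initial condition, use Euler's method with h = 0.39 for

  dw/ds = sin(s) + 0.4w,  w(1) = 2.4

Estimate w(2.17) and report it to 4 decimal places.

4.9711

Euler: w_{n+1} = w_n + h·f(s_n, w_n).
s=1.000000, w=2.400000: f=1.801471 → w ← 2.400000 + 0.39·1.801471 = 3.102574
s=1.390000, w=3.102574: f=2.224730 → w ← 3.102574 + 0.39·2.224730 = 3.970218
s=1.780000, w=3.970218: f=2.566284 → w ← 3.970218 + 0.39·2.566284 = 4.971069
w(2.17) ≈ 4.9711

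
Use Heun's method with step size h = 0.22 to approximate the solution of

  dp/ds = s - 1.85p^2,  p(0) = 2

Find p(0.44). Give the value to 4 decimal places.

0.8812

Heun: k1 = f(s_n, p_n); k2 = f(s_n + h, p_n + h·k1); p_{n+1} = p_n + (h/2)·(k1 + k2).
s=0.000000, p=2.000000:
  k1 = f(0.000000, 2.000000) = -7.400000
  k2 = f(0.220000, 0.372000) = -0.036010
  p ← 2.000000 + (0.22/2)·(-7.400000 + (-0.036010)) = 1.182039
s=0.220000, p=1.182039:
  k1 = f(0.220000, 1.182039) = -2.364849
  k2 = f(0.440000, 0.661772) = -0.370193
  p ← 1.182039 + (0.22/2)·(-2.364849 + (-0.370193)) = 0.881184
p(0.44) ≈ 0.8812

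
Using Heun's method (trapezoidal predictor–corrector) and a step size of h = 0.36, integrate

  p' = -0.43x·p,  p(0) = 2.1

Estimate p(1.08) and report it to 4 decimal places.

Heun: k1 = f(x_n, p_n); k2 = f(x_n + h, p_n + h·k1); p_{n+1} = p_n + (h/2)·(k1 + k2).
x=0.000000, p=2.100000:
  k1 = f(0.000000, 2.100000) = 0.000000
  k2 = f(0.360000, 2.100000) = -0.325080
  p ← 2.100000 + (0.36/2)·(0.000000 + (-0.325080)) = 2.041486
x=0.360000, p=2.041486:
  k1 = f(0.360000, 2.041486) = -0.316022
  k2 = f(0.720000, 1.927718) = -0.596821
  p ← 2.041486 + (0.36/2)·(-0.316022 + (-0.596821)) = 1.877174
x=0.720000, p=1.877174:
  k1 = f(0.720000, 1.877174) = -0.581173
  k2 = f(1.080000, 1.667952) = -0.774597
  p ← 1.877174 + (0.36/2)·(-0.581173 + (-0.774597)) = 1.633135
p(1.08) ≈ 1.6331

1.6331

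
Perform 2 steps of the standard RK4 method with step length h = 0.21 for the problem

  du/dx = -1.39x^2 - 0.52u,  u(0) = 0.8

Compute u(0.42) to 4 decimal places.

0.6105

RK4: k1 = f(x_n, u_n); k2 = f(x_n + h/2, u_n + (h/2)·k1); k3 = f(x_n + h/2, u_n + (h/2)·k2); k4 = f(x_n + h, u_n + h·k3); u_{n+1} = u_n + (h/6)·(k1 + 2k2 + 2k3 + k4).
x=0.000000, u=0.800000:
  k1 = f(0.000000, 0.800000) = -0.416000
  k2 = f(0.105000, 0.756320) = -0.408611
  k3 = f(0.105000, 0.757096) = -0.409015
  k4 = f(0.210000, 0.714107) = -0.432635
  u ← 0.800000 + (0.21/6)·(k1 + 2k2 + 2k3 + k4) = 0.713064
x=0.210000, u=0.713064:
  k1 = f(0.210000, 0.713064) = -0.432092
  k2 = f(0.315000, 0.667694) = -0.485124
  k3 = f(0.315000, 0.662126) = -0.482228
  k4 = f(0.420000, 0.611796) = -0.563330
  u ← 0.713064 + (0.21/6)·(k1 + 2k2 + 2k3 + k4) = 0.610510
u(0.42) ≈ 0.6105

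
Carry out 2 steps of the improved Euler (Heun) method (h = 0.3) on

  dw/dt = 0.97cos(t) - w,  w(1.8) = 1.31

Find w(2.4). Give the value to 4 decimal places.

0.4964

Heun: k1 = f(t_n, w_n); k2 = f(t_n + h, w_n + h·k1); w_{n+1} = w_n + (h/2)·(k1 + k2).
t=1.800000, w=1.310000:
  k1 = f(1.800000, 1.310000) = -1.530386
  k2 = f(2.100000, 0.850884) = -1.340585
  w ← 1.310000 + (0.3/2)·(-1.530386 + (-1.340585)) = 0.879354
t=2.100000, w=0.879354:
  k1 = f(2.100000, 0.879354) = -1.369055
  k2 = f(2.400000, 0.468638) = -1.183910
  w ← 0.879354 + (0.3/2)·(-1.369055 + (-1.183910)) = 0.496410
w(2.4) ≈ 0.4964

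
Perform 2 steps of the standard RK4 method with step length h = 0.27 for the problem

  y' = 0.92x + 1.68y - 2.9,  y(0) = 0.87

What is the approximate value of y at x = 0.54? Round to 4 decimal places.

RK4: k1 = f(x_n, y_n); k2 = f(x_n + h/2, y_n + (h/2)·k1); k3 = f(x_n + h/2, y_n + (h/2)·k2); k4 = f(x_n + h, y_n + h·k3); y_{n+1} = y_n + (h/6)·(k1 + 2k2 + 2k3 + k4).
x=0.000000, y=0.870000:
  k1 = f(0.000000, 0.870000) = -1.438400
  k2 = f(0.135000, 0.675816) = -1.640429
  k3 = f(0.135000, 0.648542) = -1.686249
  k4 = f(0.270000, 0.414713) = -1.954883
  y ← 0.870000 + (0.27/6)·(k1 + 2k2 + 2k3 + k4) = 0.417901
x=0.270000, y=0.417901:
  k1 = f(0.270000, 0.417901) = -1.949526
  k2 = f(0.405000, 0.154715) = -2.267478
  k3 = f(0.405000, 0.111792) = -2.339590
  k4 = f(0.540000, -0.213788) = -2.762364
  y ← 0.417901 + (0.27/6)·(k1 + 2k2 + 2k3 + k4) = -0.208770
y(0.54) ≈ -0.2088

-0.2088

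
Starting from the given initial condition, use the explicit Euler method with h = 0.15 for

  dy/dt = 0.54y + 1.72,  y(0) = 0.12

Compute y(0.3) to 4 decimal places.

Euler: y_{n+1} = y_n + h·f(t_n, y_n).
t=0.000000, y=0.120000: f=1.784800 → y ← 0.120000 + 0.15·1.784800 = 0.387720
t=0.150000, y=0.387720: f=1.929369 → y ← 0.387720 + 0.15·1.929369 = 0.677125
y(0.3) ≈ 0.6771

0.6771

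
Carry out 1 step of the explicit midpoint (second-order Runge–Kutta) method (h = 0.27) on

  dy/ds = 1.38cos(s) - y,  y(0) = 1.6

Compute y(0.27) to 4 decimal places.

1.5452

Midpoint: k1 = f(s_n, y_n); k2 = f(s_n + h/2, y_n + (h/2)·k1); y_{n+1} = y_n + h·k2.
s=0.000000, y=1.600000:
  k1 = f(0.000000, 1.600000) = -0.220000
  k2 = f(0.135000, 1.570300) = -0.202856
  y ← 1.600000 + 0.27·(-0.202856) = 1.545229
y(0.27) ≈ 1.5452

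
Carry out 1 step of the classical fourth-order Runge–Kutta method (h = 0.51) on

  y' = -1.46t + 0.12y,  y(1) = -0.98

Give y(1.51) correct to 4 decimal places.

-2.0035

RK4: k1 = f(t_n, y_n); k2 = f(t_n + h/2, y_n + (h/2)·k1); k3 = f(t_n + h/2, y_n + (h/2)·k2); k4 = f(t_n + h, y_n + h·k3); y_{n+1} = y_n + (h/6)·(k1 + 2k2 + 2k3 + k4).
t=1.000000, y=-0.980000:
  k1 = f(1.000000, -0.980000) = -1.577600
  k2 = f(1.255000, -1.382288) = -1.998175
  k3 = f(1.255000, -1.489535) = -2.011044
  k4 = f(1.510000, -2.005633) = -2.445276
  y ← -0.980000 + (0.51/6)·(k1 + 2k2 + 2k3 + k4) = -2.003512
y(1.51) ≈ -2.0035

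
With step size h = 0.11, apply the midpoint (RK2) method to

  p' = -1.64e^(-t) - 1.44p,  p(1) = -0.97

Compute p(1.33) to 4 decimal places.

-0.7367

Midpoint: k1 = f(t_n, p_n); k2 = f(t_n + h/2, p_n + (h/2)·k1); p_{n+1} = p_n + h·k2.
t=1.000000, p=-0.970000:
  k1 = f(1.000000, -0.970000) = 0.793478
  k2 = f(1.055000, -0.926359) = 0.762921
  p ← -0.970000 + 0.11·0.762921 = -0.886079
t=1.110000, p=-0.886079:
  k1 = f(1.110000, -0.886079) = 0.735477
  k2 = f(1.165000, -0.845627) = 0.706150
  p ← -0.886079 + 0.11·0.706150 = -0.808402
t=1.220000, p=-0.808402:
  k1 = f(1.220000, -0.808402) = 0.679922
  k2 = f(1.275000, -0.771006) = 0.651983
  p ← -0.808402 + 0.11·0.651983 = -0.736684
p(1.33) ≈ -0.7367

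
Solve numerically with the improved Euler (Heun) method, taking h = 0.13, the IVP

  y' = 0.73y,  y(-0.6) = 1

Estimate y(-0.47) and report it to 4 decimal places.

Heun: k1 = f(s_n, y_n); k2 = f(s_n + h, y_n + h·k1); y_{n+1} = y_n + (h/2)·(k1 + k2).
s=-0.600000, y=1.000000:
  k1 = f(-0.600000, 1.000000) = 0.730000
  k2 = f(-0.470000, 1.094900) = 0.799277
  y ← 1.000000 + (0.13/2)·(0.730000 + 0.799277) = 1.099403
y(-0.47) ≈ 1.0994

1.0994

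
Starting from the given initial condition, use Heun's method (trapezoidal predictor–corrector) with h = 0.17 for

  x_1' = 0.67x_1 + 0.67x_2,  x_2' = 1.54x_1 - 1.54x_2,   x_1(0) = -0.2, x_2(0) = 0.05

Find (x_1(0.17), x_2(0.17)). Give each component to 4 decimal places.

-0.2218, -0.0091

Heun on (x_1,x_2): k1 = f(s_n, state_n); k2 = f(s_n + h, state_n + h·k1); state_{n+1} = state_n + (h/2)·(k1 + k2).
0.000000: (-0.200000, 0.050000)
  k1 = (-0.100500, -0.385000)
  predictor → (-0.217085, -0.015450)
  k2 = (-0.155798, -0.310518)
  → (-0.221785, -0.009119)
(x_1(0.17), x_2(0.17)) ≈ (-0.2218, -0.0091)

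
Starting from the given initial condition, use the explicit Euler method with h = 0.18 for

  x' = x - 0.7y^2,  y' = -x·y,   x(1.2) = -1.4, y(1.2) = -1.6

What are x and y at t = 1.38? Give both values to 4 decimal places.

-1.9746, -2.0032

Euler on (x,y): x_{n+1} = x_n + h·x', y_{n+1} = y_n + h·y'.
1.200000: (-1.400000, -1.600000); f=(-3.192000, -2.240000) → (-1.974560, -2.003200)
(x(1.38), y(1.38)) ≈ (-1.9746, -2.0032)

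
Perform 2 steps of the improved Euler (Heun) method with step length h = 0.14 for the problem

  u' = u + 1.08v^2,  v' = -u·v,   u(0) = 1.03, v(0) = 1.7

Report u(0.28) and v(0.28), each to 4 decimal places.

2.0954, 1.0929

Heun on (u,v): k1 = f(t_n, state_n); k2 = f(t_n + h, state_n + h·k1); state_{n+1} = state_n + (h/2)·(k1 + k2).
0.000000: (1.030000, 1.700000)
  k1 = (4.151200, -1.751000)
  predictor → (1.611168, 1.454860)
  k2 = (3.897115, -2.344024)
  → (1.593382, 1.413348)
0.140000: (1.593382, 1.413348)
  k1 = (3.750740, -2.252004)
  predictor → (2.118486, 1.098068)
  k2 = (3.420699, -2.326241)
  → (2.095383, 1.092871)
(u(0.28), v(0.28)) ≈ (2.0954, 1.0929)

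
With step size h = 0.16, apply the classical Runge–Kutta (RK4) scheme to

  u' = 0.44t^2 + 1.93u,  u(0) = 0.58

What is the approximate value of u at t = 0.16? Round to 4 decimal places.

RK4: k1 = f(t_n, u_n); k2 = f(t_n + h/2, u_n + (h/2)·k1); k3 = f(t_n + h/2, u_n + (h/2)·k2); k4 = f(t_n + h, u_n + h·k3); u_{n+1} = u_n + (h/6)·(k1 + 2k2 + 2k3 + k4).
t=0.000000, u=0.580000:
  k1 = f(0.000000, 0.580000) = 1.119400
  k2 = f(0.080000, 0.669552) = 1.295051
  k3 = f(0.080000, 0.683604) = 1.322172
  k4 = f(0.160000, 0.791548) = 1.538951
  u ← 0.580000 + (0.16/6)·(k1 + 2k2 + 2k3 + k4) = 0.790475
u(0.16) ≈ 0.7905

0.7905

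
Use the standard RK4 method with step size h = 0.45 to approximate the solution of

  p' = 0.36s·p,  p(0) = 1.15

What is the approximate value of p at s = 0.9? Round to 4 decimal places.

RK4: k1 = f(s_n, p_n); k2 = f(s_n + h/2, p_n + (h/2)·k1); k3 = f(s_n + h/2, p_n + (h/2)·k2); k4 = f(s_n + h, p_n + h·k3); p_{n+1} = p_n + (h/6)·(k1 + 2k2 + 2k3 + k4).
s=0.000000, p=1.150000:
  k1 = f(0.000000, 1.150000) = 0.000000
  k2 = f(0.225000, 1.150000) = 0.093150
  k3 = f(0.225000, 1.170959) = 0.094848
  k4 = f(0.450000, 1.192681) = 0.193214
  p ← 1.150000 + (0.45/6)·(k1 + 2k2 + 2k3 + k4) = 1.192691
s=0.450000, p=1.192691:
  k1 = f(0.450000, 1.192691) = 0.193216
  k2 = f(0.675000, 1.236164) = 0.300388
  k3 = f(0.675000, 1.260278) = 0.306248
  k4 = f(0.900000, 1.330502) = 0.431083
  p ← 1.192691 + (0.45/6)·(k1 + 2k2 + 2k3 + k4) = 1.330508
p(0.9) ≈ 1.3305

1.3305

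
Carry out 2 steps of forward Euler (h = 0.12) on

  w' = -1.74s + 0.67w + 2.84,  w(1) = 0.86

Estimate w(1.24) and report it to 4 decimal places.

Euler: w_{n+1} = w_n + h·f(s_n, w_n).
s=1.000000, w=0.860000: f=1.676200 → w ← 0.860000 + 0.12·1.676200 = 1.061144
s=1.120000, w=1.061144: f=1.602166 → w ← 1.061144 + 0.12·1.602166 = 1.253404
w(1.24) ≈ 1.2534

1.2534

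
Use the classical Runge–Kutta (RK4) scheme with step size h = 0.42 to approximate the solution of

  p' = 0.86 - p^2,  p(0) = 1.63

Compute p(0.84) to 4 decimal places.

1.0435

RK4: k1 = f(x_n, p_n); k2 = f(x_n + h/2, p_n + (h/2)·k1); k3 = f(x_n + h/2, p_n + (h/2)·k2); k4 = f(x_n + h, p_n + h·k3); p_{n+1} = p_n + (h/6)·(k1 + 2k2 + 2k3 + k4).
x=0.000000, p=1.630000:
  k1 = f(0.000000, 1.630000) = -1.796900
  k2 = f(0.210000, 1.252651) = -0.709135
  k3 = f(0.210000, 1.481082) = -1.333603
  k4 = f(0.420000, 1.069887) = -0.284658
  p ← 1.630000 + (0.42/6)·(k1 + 2k2 + 2k3 + k4) = 1.198308
x=0.420000, p=1.198308:
  k1 = f(0.420000, 1.198308) = -0.575941
  k2 = f(0.630000, 1.077360) = -0.300705
  k3 = f(0.630000, 1.135160) = -0.428588
  k4 = f(0.840000, 1.018301) = -0.176937
  p ← 1.198308 + (0.42/6)·(k1 + 2k2 + 2k3 + k4) = 1.043505
p(0.84) ≈ 1.0435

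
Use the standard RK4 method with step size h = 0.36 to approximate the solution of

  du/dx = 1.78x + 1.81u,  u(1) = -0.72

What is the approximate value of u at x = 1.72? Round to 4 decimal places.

0.7315

RK4: k1 = f(x_n, u_n); k2 = f(x_n + h/2, u_n + (h/2)·k1); k3 = f(x_n + h/2, u_n + (h/2)·k2); k4 = f(x_n + h, u_n + h·k3); u_{n+1} = u_n + (h/6)·(k1 + 2k2 + 2k3 + k4).
x=1.000000, u=-0.720000:
  k1 = f(1.000000, -0.720000) = 0.476800
  k2 = f(1.180000, -0.634176) = 0.952541
  k3 = f(1.180000, -0.548543) = 1.107538
  k4 = f(1.360000, -0.321286) = 1.839272
  u ← -0.720000 + (0.36/6)·(k1 + 2k2 + 2k3 + k4) = -0.333826
x=1.360000, u=-0.333826:
  k1 = f(1.360000, -0.333826) = 1.816575
  k2 = f(1.540000, -0.006843) = 2.728815
  k3 = f(1.540000, 0.157360) = 3.026022
  k4 = f(1.720000, 0.755542) = 4.429131
  u ← -0.333826 + (0.36/6)·(k1 + 2k2 + 2k3 + k4) = 0.731497
u(1.72) ≈ 0.7315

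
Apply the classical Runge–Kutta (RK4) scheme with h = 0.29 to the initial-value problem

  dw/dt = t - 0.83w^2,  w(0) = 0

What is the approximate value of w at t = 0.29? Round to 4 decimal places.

RK4: k1 = f(t_n, w_n); k2 = f(t_n + h/2, w_n + (h/2)·k1); k3 = f(t_n + h/2, w_n + (h/2)·k2); k4 = f(t_n + h, w_n + h·k3); w_{n+1} = w_n + (h/6)·(k1 + 2k2 + 2k3 + k4).
t=0.000000, w=0.000000:
  k1 = f(0.000000, 0.000000) = 0.000000
  k2 = f(0.145000, 0.000000) = 0.145000
  k3 = f(0.145000, 0.021025) = 0.144633
  k4 = f(0.290000, 0.041944) = 0.288540
  w ← 0.000000 + (0.29/6)·(k1 + 2k2 + 2k3 + k4) = 0.041944
w(0.29) ≈ 0.0419

0.0419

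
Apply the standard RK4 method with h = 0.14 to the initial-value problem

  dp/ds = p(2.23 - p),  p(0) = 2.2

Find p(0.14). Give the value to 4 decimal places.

RK4: k1 = f(s_n, p_n); k2 = f(s_n + h/2, p_n + (h/2)·k1); k3 = f(s_n + h/2, p_n + (h/2)·k2); k4 = f(s_n + h, p_n + h·k3); p_{n+1} = p_n + (h/6)·(k1 + 2k2 + 2k3 + k4).
s=0.000000, p=2.200000:
  k1 = f(0.000000, 2.200000) = 0.066000
  k2 = f(0.070000, 2.204620) = 0.055953
  k3 = f(0.070000, 2.203917) = 0.057485
  k4 = f(0.140000, 2.208048) = 0.048471
  p ← 2.200000 + (0.14/6)·(k1 + 2k2 + 2k3 + k4) = 2.207965
p(0.14) ≈ 2.2080

2.2080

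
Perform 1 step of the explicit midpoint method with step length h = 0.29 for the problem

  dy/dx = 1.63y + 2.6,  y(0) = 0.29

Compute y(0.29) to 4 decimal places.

1.3917

Midpoint: k1 = f(x_n, y_n); k2 = f(x_n + h/2, y_n + (h/2)·k1); y_{n+1} = y_n + h·k2.
x=0.000000, y=0.290000:
  k1 = f(0.000000, 0.290000) = 3.072700
  k2 = f(0.145000, 0.735541) = 3.798933
  y ← 0.290000 + 0.29·3.798933 = 1.391690
y(0.29) ≈ 1.3917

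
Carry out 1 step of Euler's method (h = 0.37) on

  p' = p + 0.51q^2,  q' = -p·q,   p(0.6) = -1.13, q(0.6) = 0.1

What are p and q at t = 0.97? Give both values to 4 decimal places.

-1.5462, 0.1418

Euler on (p,q): p_{n+1} = p_n + h·p', q_{n+1} = q_n + h·q'.
0.600000: (-1.130000, 0.100000); f=(-1.124900, 0.113000) → (-1.546213, 0.141810)
(p(0.97), q(0.97)) ≈ (-1.5462, 0.1418)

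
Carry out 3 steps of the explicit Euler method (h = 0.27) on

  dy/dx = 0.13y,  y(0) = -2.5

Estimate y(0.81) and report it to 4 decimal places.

-2.7726

Euler: y_{n+1} = y_n + h·f(x_n, y_n).
x=0.000000, y=-2.500000: f=-0.325000 → y ← -2.500000 + 0.27·(-0.325000) = -2.587750
x=0.270000, y=-2.587750: f=-0.336408 → y ← -2.587750 + 0.27·(-0.336408) = -2.678580
x=0.540000, y=-2.678580: f=-0.348215 → y ← -2.678580 + 0.27·(-0.348215) = -2.772598
y(0.81) ≈ -2.7726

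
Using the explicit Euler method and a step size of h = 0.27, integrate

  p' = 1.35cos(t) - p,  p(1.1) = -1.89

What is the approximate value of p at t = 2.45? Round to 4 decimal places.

-0.6271

Euler: p_{n+1} = p_n + h·f(t_n, p_n).
t=1.100000, p=-1.890000: f=2.502355 → p ← -1.890000 + 0.27·2.502355 = -1.214364
t=1.370000, p=-1.214364: f=1.483621 → p ← -1.214364 + 0.27·1.483621 = -0.813786
t=1.640000, p=-0.813786: f=0.720436 → p ← -0.813786 + 0.27·0.720436 = -0.619269
t=1.910000, p=-0.619269: f=0.170075 → p ← -0.619269 + 0.27·0.170075 = -0.573349
t=2.180000, p=-0.573349: f=-0.199141 → p ← -0.573349 + 0.27·(-0.199141) = -0.627117
p(2.45) ≈ -0.6271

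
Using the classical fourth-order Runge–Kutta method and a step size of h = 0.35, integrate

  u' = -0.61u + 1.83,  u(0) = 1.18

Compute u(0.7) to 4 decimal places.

RK4: k1 = f(t_n, u_n); k2 = f(t_n + h/2, u_n + (h/2)·k1); k3 = f(t_n + h/2, u_n + (h/2)·k2); k4 = f(t_n + h, u_n + h·k3); u_{n+1} = u_n + (h/6)·(k1 + 2k2 + 2k3 + k4).
t=0.000000, u=1.180000:
  k1 = f(0.000000, 1.180000) = 1.110200
  k2 = f(0.175000, 1.374285) = 0.991686
  k3 = f(0.175000, 1.353545) = 1.004338
  k4 = f(0.350000, 1.531518) = 0.895774
  u ← 1.180000 + (0.35/6)·(k1 + 2k2 + 2k3 + k4) = 1.529885
t=0.350000, u=1.529885:
  k1 = f(0.350000, 1.529885) = 0.896770
  k2 = f(0.525000, 1.686819) = 0.801040
  k3 = f(0.525000, 1.670067) = 0.811259
  k4 = f(0.700000, 1.813825) = 0.723567
  u ← 1.529885 + (0.35/6)·(k1 + 2k2 + 2k3 + k4) = 1.812506
u(0.7) ≈ 1.8125

1.8125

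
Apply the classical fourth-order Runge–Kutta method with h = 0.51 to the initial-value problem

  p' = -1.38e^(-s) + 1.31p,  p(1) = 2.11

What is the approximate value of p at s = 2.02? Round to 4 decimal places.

RK4: k1 = f(s_n, p_n); k2 = f(s_n + h/2, p_n + (h/2)·k1); k3 = f(s_n + h/2, p_n + (h/2)·k2); k4 = f(s_n + h, p_n + h·k3); p_{n+1} = p_n + (h/6)·(k1 + 2k2 + 2k3 + k4).
s=1.000000, p=2.110000:
  k1 = f(1.000000, 2.110000) = 2.256426
  k2 = f(1.255000, 2.685389) = 3.124455
  k3 = f(1.255000, 2.906736) = 3.414419
  k4 = f(1.510000, 3.851354) = 4.740418
  p ← 2.110000 + (0.51/6)·(k1 + 2k2 + 2k3 + k4) = 3.816340
s=1.510000, p=3.816340:
  k1 = f(1.510000, 3.816340) = 4.694550
  k2 = f(1.765000, 5.013451) = 6.331383
  k3 = f(1.765000, 5.430843) = 6.878166
  k4 = f(2.020000, 7.324205) = 9.411644
  p ← 3.816340 + (0.51/6)·(k1 + 2k2 + 2k3 + k4) = 7.260990
p(2.02) ≈ 7.2610

7.2610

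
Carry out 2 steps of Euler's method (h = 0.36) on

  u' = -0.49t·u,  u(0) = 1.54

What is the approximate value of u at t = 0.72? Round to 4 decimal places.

1.4422

Euler: u_{n+1} = u_n + h·f(t_n, u_n).
t=0.000000, u=1.540000: f=0.000000 → u ← 1.540000 + 0.36·0.000000 = 1.540000
t=0.360000, u=1.540000: f=-0.271656 → u ← 1.540000 + 0.36·(-0.271656) = 1.442204
u(0.72) ≈ 1.4422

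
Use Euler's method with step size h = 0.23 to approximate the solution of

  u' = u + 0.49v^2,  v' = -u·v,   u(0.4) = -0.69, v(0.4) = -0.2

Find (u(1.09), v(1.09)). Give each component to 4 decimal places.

Euler on (u,v): u_{n+1} = u_n + h·u', v_{n+1} = v_n + h·v'.
0.400000: (-0.690000, -0.200000); f=(-0.670400, -0.138000) → (-0.844192, -0.231740)
0.630000: (-0.844192, -0.231740); f=(-0.817877, -0.195633) → (-1.032304, -0.276736)
0.860000: (-1.032304, -0.276736); f=(-0.994778, -0.285675) → (-1.261103, -0.342441)
(u(1.09), v(1.09)) ≈ (-1.2611, -0.3424)

-1.2611, -0.3424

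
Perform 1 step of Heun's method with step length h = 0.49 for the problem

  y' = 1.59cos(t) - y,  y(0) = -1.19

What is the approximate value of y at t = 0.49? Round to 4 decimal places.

Heun: k1 = f(t_n, y_n); k2 = f(t_n + h, y_n + h·k1); y_{n+1} = y_n + (h/2)·(k1 + k2).
t=0.000000, y=-1.190000:
  k1 = f(0.000000, -1.190000) = 2.780000
  k2 = f(0.490000, 0.172200) = 1.230709
  y ← -1.190000 + (0.49/2)·(2.780000 + 1.230709) = -0.207376
y(0.49) ≈ -0.2074

-0.2074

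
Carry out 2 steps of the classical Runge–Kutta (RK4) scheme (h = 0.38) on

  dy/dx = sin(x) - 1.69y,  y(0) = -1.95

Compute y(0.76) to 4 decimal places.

RK4: k1 = f(x_n, y_n); k2 = f(x_n + h/2, y_n + (h/2)·k1); k3 = f(x_n + h/2, y_n + (h/2)·k2); k4 = f(x_n + h, y_n + h·k3); y_{n+1} = y_n + (h/6)·(k1 + 2k2 + 2k3 + k4).
x=0.000000, y=-1.950000:
  k1 = f(0.000000, -1.950000) = 3.295500
  k2 = f(0.190000, -1.323855) = 2.426174
  k3 = f(0.190000, -1.489027) = 2.705314
  k4 = f(0.380000, -0.921981) = 1.929068
  y ← -1.950000 + (0.38/6)·(k1 + 2k2 + 2k3 + k4) = -0.969122
x=0.380000, y=-0.969122:
  k1 = f(0.380000, -0.969122) = 2.008737
  k2 = f(0.570000, -0.587462) = 1.532443
  k3 = f(0.570000, -0.677958) = 1.685381
  k4 = f(0.760000, -0.328677) = 1.244386
  y ← -0.969122 + (0.38/6)·(k1 + 2k2 + 2k3 + k4) = -0.355500
y(0.76) ≈ -0.3555

-0.3555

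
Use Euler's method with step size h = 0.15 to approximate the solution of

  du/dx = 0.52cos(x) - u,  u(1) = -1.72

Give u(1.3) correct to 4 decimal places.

-1.1750

Euler: u_{n+1} = u_n + h·f(x_n, u_n).
x=1.000000, u=-1.720000: f=2.000957 → u ← -1.720000 + 0.15·2.000957 = -1.419856
x=1.150000, u=-1.419856: f=1.632270 → u ← -1.419856 + 0.15·1.632270 = -1.175016
u(1.3) ≈ -1.1750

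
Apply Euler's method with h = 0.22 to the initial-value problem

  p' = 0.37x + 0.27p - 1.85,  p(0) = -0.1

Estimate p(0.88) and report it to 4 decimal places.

-1.7931

Euler: p_{n+1} = p_n + h·f(x_n, p_n).
x=0.000000, p=-0.100000: f=-1.877000 → p ← -0.100000 + 0.22·(-1.877000) = -0.512940
x=0.220000, p=-0.512940: f=-1.907094 → p ← -0.512940 + 0.22·(-1.907094) = -0.932501
x=0.440000, p=-0.932501: f=-1.938975 → p ← -0.932501 + 0.22·(-1.938975) = -1.359075
x=0.660000, p=-1.359075: f=-1.972750 → p ← -1.359075 + 0.22·(-1.972750) = -1.793080
p(0.88) ≈ -1.7931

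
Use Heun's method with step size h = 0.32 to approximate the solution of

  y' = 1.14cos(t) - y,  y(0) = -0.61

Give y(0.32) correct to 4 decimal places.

-0.1489

Heun: k1 = f(t_n, y_n); k2 = f(t_n + h, y_n + h·k1); y_{n+1} = y_n + (h/2)·(k1 + k2).
t=0.000000, y=-0.610000:
  k1 = f(0.000000, -0.610000) = 1.750000
  k2 = f(0.320000, -0.050000) = 1.132128
  y ← -0.610000 + (0.32/2)·(1.750000 + 1.132128) = -0.148859
y(0.32) ≈ -0.1489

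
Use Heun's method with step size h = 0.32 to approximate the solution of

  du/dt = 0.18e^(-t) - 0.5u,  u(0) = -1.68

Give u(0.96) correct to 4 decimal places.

Heun: k1 = f(t_n, u_n); k2 = f(t_n + h, u_n + h·k1); u_{n+1} = u_n + (h/2)·(k1 + k2).
t=0.000000, u=-1.680000:
  k1 = f(0.000000, -1.680000) = 1.020000
  k2 = f(0.320000, -1.353600) = 0.807507
  u ← -1.680000 + (0.32/2)·(1.020000 + 0.807507) = -1.387599
t=0.320000, u=-1.387599:
  k1 = f(0.320000, -1.387599) = 0.824506
  k2 = f(0.640000, -1.123757) = 0.656791
  u ← -1.387599 + (0.32/2)·(0.824506 + 0.656791) = -1.150591
t=0.640000, u=-1.150591:
  k1 = f(0.640000, -1.150591) = 0.670208
  k2 = f(0.960000, -0.936125) = 0.536983
  u ← -1.150591 + (0.32/2)·(0.670208 + 0.536983) = -0.957441
u(0.96) ≈ -0.9574

-0.9574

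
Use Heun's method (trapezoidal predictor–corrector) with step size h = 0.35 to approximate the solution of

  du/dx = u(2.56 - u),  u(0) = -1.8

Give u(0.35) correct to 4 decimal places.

Heun: k1 = f(x_n, u_n); k2 = f(x_n + h, u_n + h·k1); u_{n+1} = u_n + (h/2)·(k1 + k2).
x=0.000000, u=-1.800000:
  k1 = f(0.000000, -1.800000) = -7.848000
  k2 = f(0.350000, -4.546800) = -32.313198
  u ← -1.800000 + (0.35/2)·(-7.848000 + (-32.313198)) = -8.828210
u(0.35) ≈ -8.8282

-8.8282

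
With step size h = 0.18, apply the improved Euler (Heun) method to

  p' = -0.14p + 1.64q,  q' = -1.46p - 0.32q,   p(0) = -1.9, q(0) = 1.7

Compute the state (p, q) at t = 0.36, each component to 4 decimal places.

-0.6444, 2.1535

Heun on (p,q): k1 = f(t_n, state_n); k2 = f(t_n + h, state_n + h·k1); state_{n+1} = state_n + (h/2)·(k1 + k2).
0.000000: (-1.900000, 1.700000)
  k1 = (3.054000, 2.230000)
  predictor → (-1.350280, 2.101400)
  k2 = (3.635335, 1.298961)
  → (-1.297960, 2.017606)
0.180000: (-1.297960, 2.017606)
  k1 = (3.490589, 1.249387)
  predictor → (-0.669654, 2.242496)
  k2 = (3.771445, 0.260096)
  → (-0.644377, 2.153460)
(p(0.36), q(0.36)) ≈ (-0.6444, 2.1535)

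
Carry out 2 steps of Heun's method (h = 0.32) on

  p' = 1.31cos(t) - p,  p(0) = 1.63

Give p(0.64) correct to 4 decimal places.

Heun: k1 = f(t_n, p_n); k2 = f(t_n + h, p_n + h·k1); p_{n+1} = p_n + (h/2)·(k1 + k2).
t=0.000000, p=1.630000:
  k1 = f(0.000000, 1.630000) = -0.320000
  k2 = f(0.320000, 1.527600) = -0.284102
  p ← 1.630000 + (0.32/2)·(-0.320000 + (-0.284102)) = 1.533344
t=0.320000, p=1.533344:
  k1 = f(0.320000, 1.533344) = -0.289845
  k2 = f(0.640000, 1.440593) = -0.389848
  p ← 1.533344 + (0.32/2)·(-0.289845 + (-0.389848)) = 1.424593
p(0.64) ≈ 1.4246

1.4246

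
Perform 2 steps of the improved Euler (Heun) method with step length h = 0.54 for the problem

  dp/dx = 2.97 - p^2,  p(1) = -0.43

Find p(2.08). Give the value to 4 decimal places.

1.0925

Heun: k1 = f(x_n, p_n); k2 = f(x_n + h, p_n + h·k1); p_{n+1} = p_n + (h/2)·(k1 + k2).
x=1.000000, p=-0.430000:
  k1 = f(1.000000, -0.430000) = 2.785100
  k2 = f(1.540000, 1.073954) = 1.816623
  p ← -0.430000 + (0.54/2)·(2.785100 + 1.816623) = 0.812465
x=1.540000, p=0.812465:
  k1 = f(1.540000, 0.812465) = 2.309900
  k2 = f(2.080000, 2.059811) = -1.272823
  p ← 0.812465 + (0.54/2)·(2.309900 + (-1.272823)) = 1.092476
p(2.08) ≈ 1.0925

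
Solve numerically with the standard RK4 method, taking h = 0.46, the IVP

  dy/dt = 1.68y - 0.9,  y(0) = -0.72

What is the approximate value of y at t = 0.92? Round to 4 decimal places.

-5.3403

RK4: k1 = f(t_n, y_n); k2 = f(t_n + h/2, y_n + (h/2)·k1); k3 = f(t_n + h/2, y_n + (h/2)·k2); k4 = f(t_n + h, y_n + h·k3); y_{n+1} = y_n + (h/6)·(k1 + 2k2 + 2k3 + k4).
t=0.000000, y=-0.720000:
  k1 = f(0.000000, -0.720000) = -2.109600
  k2 = f(0.230000, -1.205208) = -2.924749
  k3 = f(0.230000, -1.392692) = -3.239723
  k4 = f(0.460000, -2.210273) = -4.613258
  y ← -0.720000 + (0.46/6)·(k1 + 2k2 + 2k3 + k4) = -2.180638
t=0.460000, y=-2.180638:
  k1 = f(0.460000, -2.180638) = -4.563472
  k2 = f(0.690000, -3.230237) = -6.326798
  k3 = f(0.690000, -3.635802) = -7.008147
  k4 = f(0.920000, -5.404386) = -9.979368
  y ← -2.180638 + (0.46/6)·(k1 + 2k2 + 2k3 + k4) = -5.340281
y(0.92) ≈ -5.3403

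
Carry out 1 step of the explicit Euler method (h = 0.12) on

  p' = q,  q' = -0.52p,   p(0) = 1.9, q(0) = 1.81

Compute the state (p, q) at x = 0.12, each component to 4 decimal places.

2.1172, 1.6914

Euler on (p,q): p_{n+1} = p_n + h·p', q_{n+1} = q_n + h·q'.
0.000000: (1.900000, 1.810000); f=(1.810000, -0.988000) → (2.117200, 1.691440)
(p(0.12), q(0.12)) ≈ (2.1172, 1.6914)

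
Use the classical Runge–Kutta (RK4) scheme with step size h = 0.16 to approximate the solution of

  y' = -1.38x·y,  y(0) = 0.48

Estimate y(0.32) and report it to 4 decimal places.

RK4: k1 = f(x_n, y_n); k2 = f(x_n + h/2, y_n + (h/2)·k1); k3 = f(x_n + h/2, y_n + (h/2)·k2); k4 = f(x_n + h, y_n + h·k3); y_{n+1} = y_n + (h/6)·(k1 + 2k2 + 2k3 + k4).
x=0.000000, y=0.480000:
  k1 = f(0.000000, 0.480000) = 0.000000
  k2 = f(0.080000, 0.480000) = -0.052992
  k3 = f(0.080000, 0.475761) = -0.052524
  k4 = f(0.160000, 0.471596) = -0.104128
  y ← 0.480000 + (0.16/6)·(k1 + 2k2 + 2k3 + k4) = 0.471596
x=0.160000, y=0.471596:
  k1 = f(0.160000, 0.471596) = -0.104128
  k2 = f(0.240000, 0.463265) = -0.153434
  k3 = f(0.240000, 0.459321) = -0.152127
  k4 = f(0.320000, 0.447255) = -0.197508
  y ← 0.471596 + (0.16/6)·(k1 + 2k2 + 2k3 + k4) = 0.447256
y(0.32) ≈ 0.4473

0.4473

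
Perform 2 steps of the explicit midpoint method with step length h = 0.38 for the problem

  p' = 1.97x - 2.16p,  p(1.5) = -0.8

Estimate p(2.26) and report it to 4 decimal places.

1.1740

Midpoint: k1 = f(x_n, p_n); k2 = f(x_n + h/2, p_n + (h/2)·k1); p_{n+1} = p_n + h·k2.
x=1.500000, p=-0.800000:
  k1 = f(1.500000, -0.800000) = 4.683000
  k2 = f(1.690000, 0.089770) = 3.135397
  p ← -0.800000 + 0.38·3.135397 = 0.391451
x=1.880000, p=0.391451:
  k1 = f(1.880000, 0.391451) = 2.858066
  k2 = f(2.070000, 0.934483) = 2.059416
  p ← 0.391451 + 0.38·2.059416 = 1.174029
p(2.26) ≈ 1.1740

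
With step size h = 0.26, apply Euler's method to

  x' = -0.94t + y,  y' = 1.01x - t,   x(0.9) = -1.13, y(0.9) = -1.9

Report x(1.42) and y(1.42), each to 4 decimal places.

Euler on (x,y): x_{n+1} = x_n + h·x', y_{n+1} = y_n + h·y'.
0.900000: (-1.130000, -1.900000); f=(-2.746000, -2.041300) → (-1.843960, -2.430738)
1.160000: (-1.843960, -2.430738); f=(-3.521138, -3.022400) → (-2.759456, -3.216562)
(x(1.42), y(1.42)) ≈ (-2.7595, -3.2166)

-2.7595, -3.2166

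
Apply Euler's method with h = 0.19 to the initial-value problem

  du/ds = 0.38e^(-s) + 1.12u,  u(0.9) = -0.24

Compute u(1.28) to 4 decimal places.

-0.2931

Euler: u_{n+1} = u_n + h·f(s_n, u_n).
s=0.900000, u=-0.240000: f=-0.114304 → u ← -0.240000 + 0.19·(-0.114304) = -0.261718
s=1.090000, u=-0.261718: f=-0.165362 → u ← -0.261718 + 0.19·(-0.165362) = -0.293136
u(1.28) ≈ -0.2931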